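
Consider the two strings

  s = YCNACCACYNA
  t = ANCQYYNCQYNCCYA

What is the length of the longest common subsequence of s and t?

One common subsequence of length 7: Y at s[1]=t[6] → C at s[2]=t[8] → N at s[3]=t[11] → C at s[6]=t[12] → C at s[8]=t[13] → Y at s[9]=t[14] → A at s[11]=t[15]. dp[11][15] = 7 confirms this is the maximum.

7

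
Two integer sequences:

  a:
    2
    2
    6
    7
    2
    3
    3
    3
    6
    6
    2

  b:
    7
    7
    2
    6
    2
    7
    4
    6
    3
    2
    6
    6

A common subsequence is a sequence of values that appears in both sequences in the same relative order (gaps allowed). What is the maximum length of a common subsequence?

6

Let dp[i][j] be the LCS length of the first i values of a and the first j values of b. dp[i][j] = dp[i-1][j-1]+1 when the i-th and j-th values match, else max(dp[i-1][j], dp[i][j-1]).
    ·  7  7  2  6  2  7  4  6  3  2  6  6
 ·  0  0  0  0  0  0  0  0  0  0  0  0  0
 2  0  0  0  1  1  1  1  1  1  1  1  1  1
 2  0  0  0  1  1  2  2  2  2  2  2  2  2
 6  0  0  0  1  2  2  2  2  3  3  3  3  3
 7  0  1  1  1  2  2  3  3  3  3  3  3  3
 2  0  1  1  2  2  3  3  3  3  3  4  4  4
 3  0  1  1  2  2  3  3  3  3  4  4  4  4
 3  0  1  1  2  2  3  3  3  3  4  4  4  4
 3  0  1  1  2  2  3  3  3  3  4  4  4  4
 6  0  1  1  2  3  3  3  3  4  4  4  5  5
 6  0  1  1  2  3  3  3  3  4  4  4  5  6
 2  0  1  1  2  3  4  4  4  4  4  5  5  6
dp[11][12] = 6. One LCS (by backtracking along matches): 2, 2, 6, 2, 6, 6.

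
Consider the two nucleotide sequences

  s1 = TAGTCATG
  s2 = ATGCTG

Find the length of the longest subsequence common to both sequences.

5

Let dp[i][j] be the LCS length of the first i bases of s1 and the first j bases of s2. dp[i][j] = dp[i-1][j-1]+1 when the i-th and j-th bases match, else max(dp[i-1][j], dp[i][j-1]).
    ·  A  T  G  C  T  G
 ·  0  0  0  0  0  0  0
 T  0  0  1  1  1  1  1
 A  0  1  1  1  1  1  1
 G  0  1  1  2  2  2  2
 T  0  1  2  2  2  3  3
 C  0  1  2  2  3  3  3
 A  0  1  2  2  3  3  3
 T  0  1  2  2  3  4  4
 G  0  1  2  3  3  4  5
dp[8][6] = 5. One LCS (by backtracking along matches): TGCTG.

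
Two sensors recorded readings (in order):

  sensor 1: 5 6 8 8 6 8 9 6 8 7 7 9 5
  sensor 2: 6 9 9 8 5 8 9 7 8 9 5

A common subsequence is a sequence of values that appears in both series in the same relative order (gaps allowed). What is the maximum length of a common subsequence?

7

Pick 6 (sensor 1 #2, sensor 2 #1) → 8 (sensor 1 #3, sensor 2 #4) → 8 (sensor 1 #6, sensor 2 #6) → 9 (sensor 1 #7, sensor 2 #7) → 8 (sensor 1 #9, sensor 2 #9) → 9 (sensor 1 #12, sensor 2 #10) → 5 (sensor 1 #13, sensor 2 #11); all 7 values appear in both, in order. Since dp[13][11] = 7, nothing longer is possible.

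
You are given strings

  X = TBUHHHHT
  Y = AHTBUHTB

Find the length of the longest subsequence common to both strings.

5

Taking T [1,3], B [2,4], U [3,5], H [7,6], T [8,7] gives a common subsequence of length 5. The LCS DP gives dp[8][8] = 5, so this is optimal.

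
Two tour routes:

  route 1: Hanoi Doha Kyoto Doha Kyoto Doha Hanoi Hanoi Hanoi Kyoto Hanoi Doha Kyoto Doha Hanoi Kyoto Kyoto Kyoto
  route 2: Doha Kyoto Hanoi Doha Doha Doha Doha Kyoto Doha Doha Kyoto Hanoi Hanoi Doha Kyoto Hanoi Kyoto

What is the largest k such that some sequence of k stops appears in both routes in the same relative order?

11

Match Hanoi at route 1[1]=route 2[3]; then Doha at route 1[2]=route 2[7]; then Kyoto at route 1[3]=route 2[8]; then Doha at route 1[4]=route 2[10]; then Kyoto at route 1[5]=route 2[11]; then Hanoi at route 1[9]=route 2[12]; then Hanoi at route 1[11]=route 2[13]; then Doha at route 1[12]=route 2[14]; then Kyoto at route 1[13]=route 2[15]; then Hanoi at route 1[15]=route 2[16]; then Kyoto at route 1[18]=route 2[17] — 11 stops in the same relative order in both, and the DP table's final entry dp[18][17] is also 11, so no common subsequence is longer.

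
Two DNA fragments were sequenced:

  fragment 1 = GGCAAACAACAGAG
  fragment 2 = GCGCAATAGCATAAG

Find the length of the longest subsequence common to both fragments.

11

Taking G (fragment 1 #1, fragment 2 #1) → G (fragment 1 #2, fragment 2 #3) → C (fragment 1 #3, fragment 2 #4) → A (fragment 1 #4, fragment 2 #5) → A (fragment 1 #5, fragment 2 #6) → A (fragment 1 #6, fragment 2 #8) → C (fragment 1 #7, fragment 2 #10) → A (fragment 1 #8, fragment 2 #11) → A (fragment 1 #11, fragment 2 #13) → A (fragment 1 #13, fragment 2 #14) → G (fragment 1 #14, fragment 2 #15) gives a common subsequence of length 11. Since dp[14][15] = 11, nothing longer is possible.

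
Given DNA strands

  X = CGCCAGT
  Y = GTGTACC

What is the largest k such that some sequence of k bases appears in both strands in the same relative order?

3

Let dp[i][j] be the LCS length of the first i bases of X and the first j bases of Y. dp[i][j] = dp[i-1][j-1]+1 when the i-th and j-th bases match, else max(dp[i-1][j], dp[i][j-1]).
    ·  G  T  G  T  A  C  C
 ·  0  0  0  0  0  0  0  0
 C  0  0  0  0  0  0  1  1
 G  0  1  1  1  1  1  1  1
 C  0  1  1  1  1  1  2  2
 C  0  1  1  1  1  1  2  3
 A  0  1  1  1  1  2  2  3
 G  0  1  1  2  2  2  2  3
 T  0  1  2  2  3  3  3  3
dp[7][7] = 3. One LCS (by backtracking along matches): GCC.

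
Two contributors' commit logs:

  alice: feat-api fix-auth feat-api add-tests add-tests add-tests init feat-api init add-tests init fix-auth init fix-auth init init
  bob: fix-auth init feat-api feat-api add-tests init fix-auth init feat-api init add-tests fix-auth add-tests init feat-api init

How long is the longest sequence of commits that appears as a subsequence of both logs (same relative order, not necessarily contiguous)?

10

Match feat-api [1,3] → feat-api [3,4] → add-tests [4,5] → init [7,8] → feat-api [8,9] → init [9,10] → add-tests [10,11] → fix-auth [12,12] → init [13,14] → init [16,16] — 10 commits in the same relative order in both. dp[16][16] = 10 confirms this is the maximum.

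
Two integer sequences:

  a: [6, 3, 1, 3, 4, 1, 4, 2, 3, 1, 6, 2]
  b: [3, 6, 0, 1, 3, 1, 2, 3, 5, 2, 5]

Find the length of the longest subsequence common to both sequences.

Taking 6 [1,2]; then 1 [3,4]; then 3 [4,5]; then 1 [6,6]; then 2 [8,7]; then 3 [9,8]; then 2 [12,10] gives a common subsequence of length 7. dp[12][11] = 7 confirms this is the maximum.

7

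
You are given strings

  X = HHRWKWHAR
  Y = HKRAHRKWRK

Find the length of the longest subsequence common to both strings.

One common subsequence of length 6: H at X[1]=Y[1], then H at X[2]=Y[5], then R at X[3]=Y[6], then K at X[5]=Y[7], then W at X[6]=Y[8], then R at X[9]=Y[9]. Since dp[9][10] = 6, nothing longer is possible.

6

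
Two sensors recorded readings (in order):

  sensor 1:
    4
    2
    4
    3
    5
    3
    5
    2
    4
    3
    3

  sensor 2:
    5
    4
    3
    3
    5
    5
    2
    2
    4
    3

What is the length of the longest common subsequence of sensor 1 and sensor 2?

Taking 4 at sensor 1[1]=sensor 2[2], then 3 at sensor 1[4]=sensor 2[4], then 5 at sensor 1[5]=sensor 2[5], then 5 at sensor 1[7]=sensor 2[6], then 2 at sensor 1[8]=sensor 2[8], then 4 at sensor 1[9]=sensor 2[9], then 3 at sensor 1[11]=sensor 2[10] gives a common subsequence of length 7, and the DP table's final entry dp[11][10] is also 7, so no common subsequence is longer.

7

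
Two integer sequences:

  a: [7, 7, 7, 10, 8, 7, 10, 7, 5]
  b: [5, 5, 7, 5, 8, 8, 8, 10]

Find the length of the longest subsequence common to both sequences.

Let dp[i][j] be the LCS length of the first i values of a and the first j values of b. dp[i][j] = dp[i-1][j-1]+1 when the i-th and j-th values match, else max(dp[i-1][j], dp[i][j-1]).
    ·  5  5  7  5  8  8  8 10
 ·  0  0  0  0  0  0  0  0  0
 7  0  0  0  1  1  1  1  1  1
 7  0  0  0  1  1  1  1  1  1
 7  0  0  0  1  1  1  1  1  1
10  0  0  0  1  1  1  1  1  2
 8  0  0  0  1  1  2  2  2  2
 7  0  0  0  1  1  2  2  2  2
10  0  0  0  1  1  2  2  2  3
 7  0  0  0  1  1  2  2  2  3
 5  0  1  1  1  2  2  2  2  3
dp[9][8] = 3. One LCS (by backtracking along matches): 7, 8, 10.

3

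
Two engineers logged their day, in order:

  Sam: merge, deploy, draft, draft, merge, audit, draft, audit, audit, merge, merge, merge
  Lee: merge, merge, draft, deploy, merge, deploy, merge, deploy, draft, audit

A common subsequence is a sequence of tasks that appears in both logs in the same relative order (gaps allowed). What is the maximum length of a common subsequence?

One common subsequence of length 5: merge (Sam #1, Lee #5), then deploy (Sam #2, Lee #6), then merge (Sam #5, Lee #7), then draft (Sam #7, Lee #9), then audit (Sam #9, Lee #10). dp[12][10] = 5 confirms this is the maximum.

5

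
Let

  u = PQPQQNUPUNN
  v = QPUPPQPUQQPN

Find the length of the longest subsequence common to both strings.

7

Let dp[i][j] be the LCS length of the first i characters of u and the first j characters of v. dp[i][j] = dp[i-1][j-1]+1 when the i-th and j-th characters match, else max(dp[i-1][j], dp[i][j-1]).
    ·  Q  P  U  P  P  Q  P  U  Q  Q  P  N
 ·  0  0  0  0  0  0  0  0  0  0  0  0  0
 P  0  0  1  1  1  1  1  1  1  1  1  1  1
 Q  0  1  1  1  1  1  2  2  2  2  2  2  2
 P  0  1  2  2  2  2  2  3  3  3  3  3  3
 Q  0  1  2  2  2  2  3  3  3  4  4  4  4
 Q  0  1  2  2  2  2  3  3  3  4  5  5  5
 N  0  1  2  2  2  2  3  3  3  4  5  5  6
 U  0  1  2  3  3  3  3  3  4  4  5  5  6
 P  0  1  2  3  4  4  4  4  4  4  5  6  6
 U  0  1  2  3  4  4  4  4  5  5  5  6  6
 N  0  1  2  3  4  4  4  4  5  5  5  6  7
 N  0  1  2  3  4  4  4  4  5  5  5  6  7
dp[11][12] = 7. One LCS (by backtracking along matches): PQPQQPN.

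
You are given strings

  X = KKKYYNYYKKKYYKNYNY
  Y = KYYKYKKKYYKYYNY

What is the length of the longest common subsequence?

13

Match K at X[3]=Y[1], Y at X[4]=Y[2], Y at X[5]=Y[3], Y at X[8]=Y[5], K at X[9]=Y[6], K at X[10]=Y[7], K at X[11]=Y[8], Y at X[12]=Y[9], Y at X[13]=Y[10], K at X[14]=Y[11], Y at X[16]=Y[13], N at X[17]=Y[14], Y at X[18]=Y[15] — 13 characters in the same relative order in both, and the DP table's final entry dp[18][15] is also 13, so no common subsequence is longer.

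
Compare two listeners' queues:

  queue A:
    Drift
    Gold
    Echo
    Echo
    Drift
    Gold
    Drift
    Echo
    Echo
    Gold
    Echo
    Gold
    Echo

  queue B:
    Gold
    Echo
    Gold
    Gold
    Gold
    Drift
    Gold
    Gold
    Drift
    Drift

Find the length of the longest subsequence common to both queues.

Taking Gold at queue A[2]=queue B[1] → Echo at queue A[3]=queue B[2] → Gold at queue A[6]=queue B[5] → Drift at queue A[7]=queue B[6] → Gold at queue A[10]=queue B[7] → Gold at queue A[12]=queue B[8] gives a common subsequence of length 6. The LCS DP gives dp[13][10] = 6, so this is optimal.

6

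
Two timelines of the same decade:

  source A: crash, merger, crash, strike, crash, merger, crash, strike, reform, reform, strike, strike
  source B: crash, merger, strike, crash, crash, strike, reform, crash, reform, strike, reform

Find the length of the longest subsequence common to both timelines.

9

One common subsequence of length 9: crash [1,1] → merger [2,2] → strike [4,3] → crash [5,4] → crash [7,5] → strike [8,6] → reform [9,7] → reform [10,9] → strike [11,10]. Since dp[12][11] = 9, nothing longer is possible.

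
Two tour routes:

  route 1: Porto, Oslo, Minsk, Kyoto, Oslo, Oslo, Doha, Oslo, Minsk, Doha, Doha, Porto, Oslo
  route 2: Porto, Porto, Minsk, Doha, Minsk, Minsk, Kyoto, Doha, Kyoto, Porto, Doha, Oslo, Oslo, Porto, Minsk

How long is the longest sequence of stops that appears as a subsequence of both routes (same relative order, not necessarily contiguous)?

Match Porto [1,2]; then Minsk [3,3]; then Doha [7,4]; then Minsk [9,6]; then Doha [10,8]; then Doha [11,11]; then Porto [12,14] — 7 stops in the same relative order in both. Since dp[13][15] = 7, nothing longer is possible.

7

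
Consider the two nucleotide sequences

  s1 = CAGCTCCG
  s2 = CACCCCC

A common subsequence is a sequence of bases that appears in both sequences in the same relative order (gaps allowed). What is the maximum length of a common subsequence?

5

Taking C [1,1] → A [2,2] → C [4,5] → C [6,6] → C [7,7] gives a common subsequence of length 5. dp[8][7] = 5 confirms this is the maximum.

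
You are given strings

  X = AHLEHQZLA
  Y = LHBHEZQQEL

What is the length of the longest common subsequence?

Pick H at X[2]=Y[4], E at X[4]=Y[5], Q at X[6]=Y[8], L at X[8]=Y[10]; all 4 characters appear in both, in order. dp[9][10] = 4 confirms this is the maximum.

4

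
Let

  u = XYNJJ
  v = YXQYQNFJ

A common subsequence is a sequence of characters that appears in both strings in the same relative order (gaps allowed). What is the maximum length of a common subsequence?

4

Match X at u[1]=v[2], then Y at u[2]=v[4], then N at u[3]=v[6], then J at u[5]=v[8] — 4 characters in the same relative order in both. Since dp[5][8] = 4, nothing longer is possible.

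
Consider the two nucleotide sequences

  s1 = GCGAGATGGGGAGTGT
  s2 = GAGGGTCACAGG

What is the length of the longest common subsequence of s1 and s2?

Match G [3,1]; then A [4,2]; then G [5,3]; then G [8,4]; then G [9,5]; then A [12,10]; then G [13,11]; then G [15,12] — 8 bases in the same relative order in both. Since dp[16][12] = 8, nothing longer is possible.

8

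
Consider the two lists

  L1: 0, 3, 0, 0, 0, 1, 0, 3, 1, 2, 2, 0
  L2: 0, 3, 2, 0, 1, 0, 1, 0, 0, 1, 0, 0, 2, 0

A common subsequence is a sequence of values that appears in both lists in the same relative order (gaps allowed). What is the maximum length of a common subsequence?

9

Taking 0 [1,1]; then 3 [2,2]; then 0 [3,6]; then 0 [4,8]; then 0 [5,9]; then 1 [6,10]; then 0 [7,12]; then 2 [11,13]; then 0 [12,14] gives a common subsequence of length 9. dp[12][14] = 9 confirms this is the maximum.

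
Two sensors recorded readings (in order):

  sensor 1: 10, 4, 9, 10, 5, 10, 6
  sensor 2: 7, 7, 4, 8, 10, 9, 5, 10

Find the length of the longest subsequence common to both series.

Taking 10 [1,5], then 9 [3,6], then 5 [5,7], then 10 [6,8] gives a common subsequence of length 4. Since dp[7][8] = 4, nothing longer is possible.

4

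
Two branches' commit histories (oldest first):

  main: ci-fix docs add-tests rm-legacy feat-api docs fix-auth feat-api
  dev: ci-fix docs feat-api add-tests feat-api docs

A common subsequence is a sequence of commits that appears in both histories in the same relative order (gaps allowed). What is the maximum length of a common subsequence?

5

One common subsequence of length 5: ci-fix at main[1]=dev[1], then docs at main[2]=dev[2], then add-tests at main[3]=dev[4], then feat-api at main[5]=dev[5], then docs at main[6]=dev[6]. Since dp[8][6] = 5, nothing longer is possible.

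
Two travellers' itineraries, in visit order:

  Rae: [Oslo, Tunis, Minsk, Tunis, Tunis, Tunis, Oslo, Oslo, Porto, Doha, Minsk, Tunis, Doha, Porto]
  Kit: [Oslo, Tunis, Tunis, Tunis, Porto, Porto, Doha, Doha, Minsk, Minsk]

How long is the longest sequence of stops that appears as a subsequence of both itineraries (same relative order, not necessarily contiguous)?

7

One common subsequence of length 7: Oslo at Rae[1]=Kit[1] → Tunis at Rae[2]=Kit[2] → Tunis at Rae[4]=Kit[3] → Tunis at Rae[5]=Kit[4] → Porto at Rae[9]=Kit[6] → Doha at Rae[10]=Kit[8] → Minsk at Rae[11]=Kit[10], and the DP table's final entry dp[14][10] is also 7, so no common subsequence is longer.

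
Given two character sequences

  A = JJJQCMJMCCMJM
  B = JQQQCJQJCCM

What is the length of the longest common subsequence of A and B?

7

Let dp[i][j] be the LCS length of the first i characters of A and the first j characters of B. dp[i][j] = dp[i-1][j-1]+1 when the i-th and j-th characters match, else max(dp[i-1][j], dp[i][j-1]).
    ·  J  Q  Q  Q  C  J  Q  J  C  C  M
 ·  0  0  0  0  0  0  0  0  0  0  0  0
 J  0  1  1  1  1  1  1  1  1  1  1  1
 J  0  1  1  1  1  1  2  2  2  2  2  2
 J  0  1  1  1  1  1  2  2  3  3  3  3
 Q  0  1  2  2  2  2  2  3  3  3  3  3
 C  0  1  2  2  2  3  3  3  3  4  4  4
 M  0  1  2  2  2  3  3  3  3  4  4  5
 J  0  1  2  2  2  3  4  4  4  4  4  5
 M  0  1  2  2  2  3  4  4  4  4  4  5
 C  0  1  2  2  2  3  4  4  4  5  5  5
 C  0  1  2  2  2  3  4  4  4  5  6  6
 M  0  1  2  2  2  3  4  4  4  5  6  7
 J  0  1  2  2  2  3  4  4  5  5  6  7
 M  0  1  2  2  2  3  4  4  5  5  6  7
dp[13][11] = 7. One LCS (by backtracking along matches): JJQJCCM.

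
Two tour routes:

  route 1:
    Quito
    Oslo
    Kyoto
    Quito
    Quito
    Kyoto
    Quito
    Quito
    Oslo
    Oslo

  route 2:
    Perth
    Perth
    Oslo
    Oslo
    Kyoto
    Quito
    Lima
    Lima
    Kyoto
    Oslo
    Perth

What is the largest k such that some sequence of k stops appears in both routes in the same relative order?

5

One common subsequence of length 5: Oslo (route 1 #2, route 2 #4), Kyoto (route 1 #3, route 2 #5), Quito (route 1 #4, route 2 #6), Kyoto (route 1 #6, route 2 #9), Oslo (route 1 #9, route 2 #10). The LCS DP gives dp[10][11] = 5, so this is optimal.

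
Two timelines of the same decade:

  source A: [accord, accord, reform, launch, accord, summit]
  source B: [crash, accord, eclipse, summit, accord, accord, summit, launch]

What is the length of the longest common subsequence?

4

Match accord at source A[1]=source B[2], accord at source A[2]=source B[5], accord at source A[5]=source B[6], summit at source A[6]=source B[7] — 4 events in the same relative order in both. The LCS DP gives dp[6][8] = 4, so this is optimal.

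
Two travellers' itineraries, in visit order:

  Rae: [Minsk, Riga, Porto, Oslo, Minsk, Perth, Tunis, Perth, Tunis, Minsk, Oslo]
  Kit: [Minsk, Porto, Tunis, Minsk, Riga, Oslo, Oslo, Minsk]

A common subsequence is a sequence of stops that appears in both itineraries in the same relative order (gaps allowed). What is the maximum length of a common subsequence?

5

One common subsequence of length 5: Minsk at Rae[1]=Kit[1] → Porto at Rae[3]=Kit[2] → Tunis at Rae[9]=Kit[3] → Minsk at Rae[10]=Kit[4] → Oslo at Rae[11]=Kit[7]. dp[11][8] = 5 confirms this is the maximum.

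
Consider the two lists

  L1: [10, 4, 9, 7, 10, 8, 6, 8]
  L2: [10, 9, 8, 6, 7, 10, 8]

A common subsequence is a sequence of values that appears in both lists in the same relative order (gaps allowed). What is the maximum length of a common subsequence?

Pick 10 at L1[1]=L2[1], 9 at L1[3]=L2[2], 7 at L1[4]=L2[5], 10 at L1[5]=L2[6], 8 at L1[8]=L2[7]; all 5 values appear in both, in order. Since dp[8][7] = 5, nothing longer is possible.

5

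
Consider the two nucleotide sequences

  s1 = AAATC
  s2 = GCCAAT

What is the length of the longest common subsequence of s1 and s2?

3

Taking A (s1 #2, s2 #4); then A (s1 #3, s2 #5); then T (s1 #4, s2 #6) gives a common subsequence of length 3. dp[5][6] = 3 confirms this is the maximum.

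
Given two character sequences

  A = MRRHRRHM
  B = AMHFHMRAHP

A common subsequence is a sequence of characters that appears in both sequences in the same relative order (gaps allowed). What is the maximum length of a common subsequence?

4

Let dp[i][j] be the LCS length of the first i characters of A and the first j characters of B. dp[i][j] = dp[i-1][j-1]+1 when the i-th and j-th characters match, else max(dp[i-1][j], dp[i][j-1]).
    ·  A  M  H  F  H  M  R  A  H  P
 ·  0  0  0  0  0  0  0  0  0  0  0
 M  0  0  1  1  1  1  1  1  1  1  1
 R  0  0  1  1  1  1  1  2  2  2  2
 R  0  0  1  1  1  1  1  2  2  2  2
 H  0  0  1  2  2  2  2  2  2  3  3
 R  0  0  1  2  2  2  2  3  3  3  3
 R  0  0  1  2  2  2  2  3  3  3  3
 H  0  0  1  2  2  3  3  3  3  4  4
 M  0  0  1  2  2  3  4  4  4  4  4
dp[8][10] = 4. One LCS (by backtracking along matches): MHRH.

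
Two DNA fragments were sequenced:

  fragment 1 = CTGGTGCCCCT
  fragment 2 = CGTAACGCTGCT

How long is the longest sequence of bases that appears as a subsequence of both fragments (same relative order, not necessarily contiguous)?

7

Taking C [1,1] → T [2,3] → G [3,7] → T [5,9] → G [6,10] → C [10,11] → T [11,12] gives a common subsequence of length 7. The LCS DP gives dp[11][12] = 7, so this is optimal.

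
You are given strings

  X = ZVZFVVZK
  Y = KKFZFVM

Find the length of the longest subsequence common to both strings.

3

Let dp[i][j] be the LCS length of the first i characters of X and the first j characters of Y. dp[i][j] = dp[i-1][j-1]+1 when the i-th and j-th characters match, else max(dp[i-1][j], dp[i][j-1]).
    ·  K  K  F  Z  F  V  M
 ·  0  0  0  0  0  0  0  0
 Z  0  0  0  0  1  1  1  1
 V  0  0  0  0  1  1  2  2
 Z  0  0  0  0  1  1  2  2
 F  0  0  0  1  1  2  2  2
 V  0  0  0  1  1  2  3  3
 V  0  0  0  1  1  2  3  3
 Z  0  0  0  1  2  2  3  3
 K  0  1  1  1  2  2  3  3
dp[8][7] = 3. One LCS (by backtracking along matches): ZFV.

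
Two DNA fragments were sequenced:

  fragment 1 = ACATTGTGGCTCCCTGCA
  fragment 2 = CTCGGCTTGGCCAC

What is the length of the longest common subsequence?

One common subsequence of length 10: C (fragment 1 #2, fragment 2 #1), then T (fragment 1 #4, fragment 2 #2), then G (fragment 1 #8, fragment 2 #4), then G (fragment 1 #9, fragment 2 #5), then C (fragment 1 #10, fragment 2 #6), then T (fragment 1 #11, fragment 2 #7), then T (fragment 1 #15, fragment 2 #8), then G (fragment 1 #16, fragment 2 #10), then C (fragment 1 #17, fragment 2 #12), then A (fragment 1 #18, fragment 2 #13). Since dp[18][14] = 10, nothing longer is possible.

10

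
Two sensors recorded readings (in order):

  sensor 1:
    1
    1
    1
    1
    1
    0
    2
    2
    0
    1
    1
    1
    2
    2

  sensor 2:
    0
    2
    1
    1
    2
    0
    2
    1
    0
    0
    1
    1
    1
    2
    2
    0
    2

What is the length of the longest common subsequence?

10

Match 1 [1,3] → 1 [2,4] → 1 [5,8] → 0 [6,9] → 0 [9,10] → 1 [10,11] → 1 [11,12] → 1 [12,13] → 2 [13,15] → 2 [14,17] — 10 values in the same relative order in both. dp[14][17] = 10 confirms this is the maximum.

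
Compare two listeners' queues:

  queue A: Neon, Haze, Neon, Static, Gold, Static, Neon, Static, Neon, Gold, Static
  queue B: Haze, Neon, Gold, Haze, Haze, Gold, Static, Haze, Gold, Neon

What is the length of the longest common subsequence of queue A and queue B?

5

Taking Neon at queue A[1]=queue B[2]; then Haze at queue A[2]=queue B[5]; then Static at queue A[4]=queue B[7]; then Gold at queue A[5]=queue B[9]; then Neon at queue A[9]=queue B[10] gives a common subsequence of length 5, and the DP table's final entry dp[11][10] is also 5, so no common subsequence is longer.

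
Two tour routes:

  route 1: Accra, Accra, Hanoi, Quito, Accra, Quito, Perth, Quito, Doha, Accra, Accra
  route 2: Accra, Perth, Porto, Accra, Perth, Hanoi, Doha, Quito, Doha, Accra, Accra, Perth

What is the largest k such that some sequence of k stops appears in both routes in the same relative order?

7

Match Accra [1,1], then Accra [2,4], then Hanoi [3,6], then Quito [8,8], then Doha [9,9], then Accra [10,10], then Accra [11,11] — 7 stops in the same relative order in both, and the DP table's final entry dp[11][12] is also 7, so no common subsequence is longer.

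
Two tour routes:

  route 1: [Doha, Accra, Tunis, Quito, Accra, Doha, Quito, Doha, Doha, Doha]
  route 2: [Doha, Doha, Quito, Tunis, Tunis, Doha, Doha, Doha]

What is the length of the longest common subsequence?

6

One common subsequence of length 6: Doha at route 1[1]=route 2[1]; then Doha at route 1[6]=route 2[2]; then Quito at route 1[7]=route 2[3]; then Doha at route 1[8]=route 2[6]; then Doha at route 1[9]=route 2[7]; then Doha at route 1[10]=route 2[8]. dp[10][8] = 6 confirms this is the maximum.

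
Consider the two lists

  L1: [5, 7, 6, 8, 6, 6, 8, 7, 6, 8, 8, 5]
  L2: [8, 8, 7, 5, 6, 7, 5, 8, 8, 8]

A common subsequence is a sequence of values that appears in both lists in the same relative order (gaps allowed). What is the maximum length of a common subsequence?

Taking 8 at L1[4]=L2[1]; then 8 at L1[7]=L2[2]; then 7 at L1[8]=L2[3]; then 6 at L1[9]=L2[5]; then 8 at L1[10]=L2[9]; then 8 at L1[11]=L2[10] gives a common subsequence of length 6. Since dp[12][10] = 6, nothing longer is possible.

6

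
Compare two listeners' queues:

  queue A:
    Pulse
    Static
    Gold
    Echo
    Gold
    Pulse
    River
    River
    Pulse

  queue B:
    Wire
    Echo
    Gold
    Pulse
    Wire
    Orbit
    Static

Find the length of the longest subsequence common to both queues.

3

Taking Echo at queue A[4]=queue B[2], Gold at queue A[5]=queue B[3], Pulse at queue A[6]=queue B[4] gives a common subsequence of length 3. dp[9][7] = 3 confirms this is the maximum.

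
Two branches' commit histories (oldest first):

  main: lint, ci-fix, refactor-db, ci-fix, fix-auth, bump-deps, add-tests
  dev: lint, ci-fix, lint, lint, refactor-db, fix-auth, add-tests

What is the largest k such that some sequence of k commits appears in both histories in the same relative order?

Pick lint [1,1] → ci-fix [2,2] → refactor-db [3,5] → fix-auth [5,6] → add-tests [7,7]; all 5 commits appear in both, in order. dp[7][7] = 5 confirms this is the maximum.

5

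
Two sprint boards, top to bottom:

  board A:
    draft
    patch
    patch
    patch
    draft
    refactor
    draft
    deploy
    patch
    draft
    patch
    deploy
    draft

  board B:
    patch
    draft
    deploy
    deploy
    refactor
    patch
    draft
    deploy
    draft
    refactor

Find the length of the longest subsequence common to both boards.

Match patch (board A #4, board B #1); then draft (board A #5, board B #2); then refactor (board A #6, board B #5); then patch (board A #9, board B #6); then draft (board A #10, board B #7); then deploy (board A #12, board B #8); then draft (board A #13, board B #9) — 7 tasks in the same relative order in both. The LCS DP gives dp[13][10] = 7, so this is optimal.

7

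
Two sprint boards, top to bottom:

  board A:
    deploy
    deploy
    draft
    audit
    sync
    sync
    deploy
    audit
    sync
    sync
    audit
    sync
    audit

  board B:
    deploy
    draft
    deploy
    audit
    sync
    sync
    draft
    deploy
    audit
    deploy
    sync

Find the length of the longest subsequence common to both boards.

8

Taking deploy (board A #1, board B #1); then deploy (board A #2, board B #3); then audit (board A #4, board B #4); then sync (board A #5, board B #5); then sync (board A #6, board B #6); then deploy (board A #7, board B #8); then audit (board A #8, board B #9); then sync (board A #12, board B #11) gives a common subsequence of length 8. dp[13][11] = 8 confirms this is the maximum.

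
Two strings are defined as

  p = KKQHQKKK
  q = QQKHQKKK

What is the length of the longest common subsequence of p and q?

6

Taking K at p[2]=q[3], H at p[4]=q[4], Q at p[5]=q[5], K at p[6]=q[6], K at p[7]=q[7], K at p[8]=q[8] gives a common subsequence of length 6. The LCS DP gives dp[8][8] = 6, so this is optimal.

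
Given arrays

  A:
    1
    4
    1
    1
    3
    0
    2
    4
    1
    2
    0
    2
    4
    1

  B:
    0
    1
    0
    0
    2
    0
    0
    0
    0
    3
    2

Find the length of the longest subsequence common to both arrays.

Match 1 at A[1]=B[2]; then 0 at A[6]=B[4]; then 2 at A[7]=B[5]; then 0 at A[11]=B[9]; then 2 at A[12]=B[11] — 5 values in the same relative order in both, and the DP table's final entry dp[14][11] is also 5, so no common subsequence is longer.

5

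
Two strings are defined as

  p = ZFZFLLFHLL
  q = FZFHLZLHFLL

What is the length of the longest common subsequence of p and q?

One common subsequence of length 8: F (p #2, q #1), Z (p #3, q #2), F (p #4, q #3), L (p #5, q #5), L (p #6, q #7), F (p #7, q #9), L (p #9, q #10), L (p #10, q #11). dp[10][11] = 8 confirms this is the maximum.

8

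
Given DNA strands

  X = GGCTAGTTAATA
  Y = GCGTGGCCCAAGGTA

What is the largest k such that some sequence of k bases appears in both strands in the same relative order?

8

Pick G at X[1]=Y[1] → G at X[2]=Y[3] → T at X[4]=Y[4] → G at X[6]=Y[6] → A at X[9]=Y[10] → A at X[10]=Y[11] → T at X[11]=Y[14] → A at X[12]=Y[15]; all 8 bases appear in both, in order. Since dp[12][15] = 8, nothing longer is possible.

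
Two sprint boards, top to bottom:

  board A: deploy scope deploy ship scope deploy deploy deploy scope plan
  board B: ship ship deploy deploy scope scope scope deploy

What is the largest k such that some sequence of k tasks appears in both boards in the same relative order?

One common subsequence of length 4: deploy [1,4], then scope [2,6], then scope [5,7], then deploy [8,8], and the DP table's final entry dp[10][8] is also 4, so no common subsequence is longer.

4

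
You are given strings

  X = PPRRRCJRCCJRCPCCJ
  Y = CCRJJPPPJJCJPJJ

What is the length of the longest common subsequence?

7

One common subsequence of length 7: P at X[1]=Y[7], P at X[2]=Y[8], J at X[7]=Y[10], C at X[10]=Y[11], J at X[11]=Y[12], P at X[14]=Y[13], J at X[17]=Y[15], and the DP table's final entry dp[17][15] is also 7, so no common subsequence is longer.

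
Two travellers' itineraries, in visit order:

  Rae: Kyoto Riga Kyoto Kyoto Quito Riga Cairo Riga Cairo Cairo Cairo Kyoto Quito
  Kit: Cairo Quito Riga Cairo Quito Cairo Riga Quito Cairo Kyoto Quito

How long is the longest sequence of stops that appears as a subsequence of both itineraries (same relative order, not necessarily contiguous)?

One common subsequence of length 7: Riga at Rae[2]=Kit[3], Quito at Rae[5]=Kit[5], Cairo at Rae[7]=Kit[6], Riga at Rae[8]=Kit[7], Cairo at Rae[11]=Kit[9], Kyoto at Rae[12]=Kit[10], Quito at Rae[13]=Kit[11]. dp[13][11] = 7 confirms this is the maximum.

7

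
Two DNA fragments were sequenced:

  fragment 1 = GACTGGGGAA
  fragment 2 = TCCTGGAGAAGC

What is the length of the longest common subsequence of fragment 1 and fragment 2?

7

Match C (fragment 1 #3, fragment 2 #3) → T (fragment 1 #4, fragment 2 #4) → G (fragment 1 #5, fragment 2 #5) → G (fragment 1 #6, fragment 2 #6) → G (fragment 1 #8, fragment 2 #8) → A (fragment 1 #9, fragment 2 #9) → A (fragment 1 #10, fragment 2 #10) — 7 bases in the same relative order in both, and the DP table's final entry dp[10][12] is also 7, so no common subsequence is longer.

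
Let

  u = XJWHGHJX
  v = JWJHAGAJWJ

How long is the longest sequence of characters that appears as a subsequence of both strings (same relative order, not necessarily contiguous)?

Let dp[i][j] be the LCS length of the first i characters of u and the first j characters of v. dp[i][j] = dp[i-1][j-1]+1 when the i-th and j-th characters match, else max(dp[i-1][j], dp[i][j-1]).
    ·  J  W  J  H  A  G  A  J  W  J
 ·  0  0  0  0  0  0  0  0  0  0  0
 X  0  0  0  0  0  0  0  0  0  0  0
 J  0  1  1  1  1  1  1  1  1  1  1
 W  0  1  2  2  2  2  2  2  2  2  2
 H  0  1  2  2  3  3  3  3  3  3  3
 G  0  1  2  2  3  3  4  4  4  4  4
 H  0  1  2  2  3  3  4  4  4  4  4
 J  0  1  2  3  3  3  4  4  5  5  5
 X  0  1  2  3  3  3  4  4  5  5  5
dp[8][10] = 5. One LCS (by backtracking along matches): JWHGJ.

5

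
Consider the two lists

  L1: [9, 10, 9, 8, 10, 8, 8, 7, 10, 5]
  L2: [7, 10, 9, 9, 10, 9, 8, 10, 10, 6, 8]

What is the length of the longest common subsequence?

Let dp[i][j] be the LCS length of the first i values of L1 and the first j values of L2. dp[i][j] = dp[i-1][j-1]+1 when the i-th and j-th values match, else max(dp[i-1][j], dp[i][j-1]).
    ·  7 10  9  9 10  9  8 10 10  6  8
 ·  0  0  0  0  0  0  0  0  0  0  0  0
 9  0  0  0  1  1  1  1  1  1  1  1  1
10  0  0  1  1  1  2  2  2  2  2  2  2
 9  0  0  1  2  2  2  3  3  3  3  3  3
 8  0  0  1  2  2  2  3  4  4  4  4  4
10  0  0  1  2  2  3  3  4  5  5  5  5
 8  0  0  1  2  2  3  3  4  5  5  5  6
 8  0  0  1  2  2  3  3  4  5  5  5  6
 7  0  1  1  2  2  3  3  4  5  5  5  6
10  0  1  2  2  2  3  3  4  5  6  6  6
 5  0  1  2  2  2  3  3  4  5  6  6  6
dp[10][11] = 6. One LCS (by backtracking along matches): 9, 10, 9, 8, 10, 8.

6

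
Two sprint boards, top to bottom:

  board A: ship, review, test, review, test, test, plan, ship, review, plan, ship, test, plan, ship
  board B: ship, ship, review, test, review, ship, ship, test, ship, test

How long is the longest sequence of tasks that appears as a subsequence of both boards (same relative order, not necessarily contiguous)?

Match ship at board A[1]=board B[2], then review at board A[2]=board B[3], then test at board A[3]=board B[4], then review at board A[4]=board B[5], then ship at board A[8]=board B[6], then ship at board A[11]=board B[7], then test at board A[12]=board B[8], then ship at board A[14]=board B[9] — 8 tasks in the same relative order in both. dp[14][10] = 8 confirms this is the maximum.

8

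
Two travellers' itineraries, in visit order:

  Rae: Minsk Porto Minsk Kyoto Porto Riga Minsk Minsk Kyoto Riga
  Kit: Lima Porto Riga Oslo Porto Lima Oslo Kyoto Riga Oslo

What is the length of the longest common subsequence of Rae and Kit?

4

Pick Porto at Rae[2]=Kit[2], Porto at Rae[5]=Kit[5], Kyoto at Rae[9]=Kit[8], Riga at Rae[10]=Kit[9]; all 4 stops appear in both, in order, and the DP table's final entry dp[10][10] is also 4, so no common subsequence is longer.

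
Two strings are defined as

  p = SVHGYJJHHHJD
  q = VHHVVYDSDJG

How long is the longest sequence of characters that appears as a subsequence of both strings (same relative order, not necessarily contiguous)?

4

Match V [2,1], H [3,3], Y [5,6], J [6,10] — 4 characters in the same relative order in both. The LCS DP gives dp[12][11] = 4, so this is optimal.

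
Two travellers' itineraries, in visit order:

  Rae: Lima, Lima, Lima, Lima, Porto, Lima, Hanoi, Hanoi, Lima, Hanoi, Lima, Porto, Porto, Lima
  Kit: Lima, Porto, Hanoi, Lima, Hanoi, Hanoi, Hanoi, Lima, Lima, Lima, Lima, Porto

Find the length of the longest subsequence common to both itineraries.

Match Lima [4,1], then Porto [5,2], then Lima [6,4], then Hanoi [7,6], then Hanoi [8,7], then Lima [9,10], then Lima [11,11], then Porto [13,12] — 8 stops in the same relative order in both, and the DP table's final entry dp[14][12] is also 8, so no common subsequence is longer.

8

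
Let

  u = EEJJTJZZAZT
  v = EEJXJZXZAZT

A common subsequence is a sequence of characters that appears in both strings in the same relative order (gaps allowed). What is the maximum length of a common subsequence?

Taking E (u #1, v #1); then E (u #2, v #2); then J (u #3, v #3); then J (u #6, v #5); then Z (u #7, v #6); then Z (u #8, v #8); then A (u #9, v #9); then Z (u #10, v #10); then T (u #11, v #11) gives a common subsequence of length 9. dp[11][11] = 9 confirms this is the maximum.

9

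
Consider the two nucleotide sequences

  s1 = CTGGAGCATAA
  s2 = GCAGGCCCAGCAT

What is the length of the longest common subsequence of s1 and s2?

8

Let dp[i][j] be the LCS length of the first i bases of s1 and the first j bases of s2. dp[i][j] = dp[i-1][j-1]+1 when the i-th and j-th bases match, else max(dp[i-1][j], dp[i][j-1]).
    ·  G  C  A  G  G  C  C  C  A  G  C  A  T
 ·  0  0  0  0  0  0  0  0  0  0  0  0  0  0
 C  0  0  1  1  1  1  1  1  1  1  1  1  1  1
 T  0  0  1  1  1  1  1  1  1  1  1  1  1  2
 G  0  1  1  1  2  2  2  2  2  2  2  2  2  2
 G  0  1  1  1  2  3  3  3  3  3  3  3  3  3
 A  0  1  1  2  2  3  3  3  3  4  4  4  4  4
 G  0  1  1  2  3  3  3  3  3  4  5  5  5  5
 C  0  1  2  2  3  3  4  4  4  4  5  6  6  6
 A  0  1  2  3  3  3  4  4  4  5  5  6  7  7
 T  0  1  2  3  3  3  4  4  4  5  5  6  7  8
 A  0  1  2  3  3  3  4  4  4  5  5  6  7  8
 A  0  1  2  3  3  3  4  4  4  5  5  6  7  8
dp[11][13] = 8. One LCS (by backtracking along matches): CGGAGCAT.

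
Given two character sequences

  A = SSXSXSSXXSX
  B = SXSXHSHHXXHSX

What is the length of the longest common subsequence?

Let dp[i][j] be the LCS length of the first i characters of A and the first j characters of B. dp[i][j] = dp[i-1][j-1]+1 when the i-th and j-th characters match, else max(dp[i-1][j], dp[i][j-1]).
    ·  S  X  S  X  H  S  H  H  X  X  H  S  X
 ·  0  0  0  0  0  0  0  0  0  0  0  0  0  0
 S  0  1  1  1  1  1  1  1  1  1  1  1  1  1
 S  0  1  1  2  2  2  2  2  2  2  2  2  2  2
 X  0  1  2  2  3  3  3  3  3  3  3  3  3  3
 S  0  1  2  3  3  3  4  4  4  4  4  4  4  4
 X  0  1  2  3  4  4  4  4  4  5  5  5  5  5
 S  0  1  2  3  4  4  5  5  5  5  5  5  6  6
 S  0  1  2  3  4  4  5  5  5  5  5  5  6  6
 X  0  1  2  3  4  4  5  5  5  6  6  6  6  7
 X  0  1  2  3  4  4  5  5  5  6  7  7  7  7
 S  0  1  2  3  4  4  5  5  5  6  7  7  8  8
 X  0  1  2  3  4  4  5  5  5  6  7  7  8  9
dp[11][13] = 9. One LCS (by backtracking along matches): SXSXSXXSX.

9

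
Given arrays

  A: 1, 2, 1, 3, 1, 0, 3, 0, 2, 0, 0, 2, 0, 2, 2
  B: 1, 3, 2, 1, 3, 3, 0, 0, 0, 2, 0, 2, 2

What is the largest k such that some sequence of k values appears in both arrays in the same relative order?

12

One common subsequence of length 12: 1 at A[1]=B[1], 2 at A[2]=B[3], 1 at A[3]=B[4], 3 at A[4]=B[5], 3 at A[7]=B[6], 0 at A[8]=B[7], 0 at A[10]=B[8], 0 at A[11]=B[9], 2 at A[12]=B[10], 0 at A[13]=B[11], 2 at A[14]=B[12], 2 at A[15]=B[13]. Since dp[15][13] = 12, nothing longer is possible.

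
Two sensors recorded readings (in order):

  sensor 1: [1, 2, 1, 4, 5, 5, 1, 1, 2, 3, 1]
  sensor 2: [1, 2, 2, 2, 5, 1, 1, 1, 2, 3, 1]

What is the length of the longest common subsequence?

Match 1 at sensor 1[1]=sensor 2[1], then 2 at sensor 1[2]=sensor 2[4], then 1 at sensor 1[3]=sensor 2[6], then 1 at sensor 1[7]=sensor 2[7], then 1 at sensor 1[8]=sensor 2[8], then 2 at sensor 1[9]=sensor 2[9], then 3 at sensor 1[10]=sensor 2[10], then 1 at sensor 1[11]=sensor 2[11] — 8 values in the same relative order in both, and the DP table's final entry dp[11][11] is also 8, so no common subsequence is longer.

8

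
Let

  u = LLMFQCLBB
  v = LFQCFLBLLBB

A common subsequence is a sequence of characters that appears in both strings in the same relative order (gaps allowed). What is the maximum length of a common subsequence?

7

Let dp[i][j] be the LCS length of the first i characters of u and the first j characters of v. dp[i][j] = dp[i-1][j-1]+1 when the i-th and j-th characters match, else max(dp[i-1][j], dp[i][j-1]).
    ·  L  F  Q  C  F  L  B  L  L  B  B
 ·  0  0  0  0  0  0  0  0  0  0  0  0
 L  0  1  1  1  1  1  1  1  1  1  1  1
 L  0  1  1  1  1  1  2  2  2  2  2  2
 M  0  1  1  1  1  1  2  2  2  2  2  2
 F  0  1  2  2  2  2  2  2  2  2  2  2
 Q  0  1  2  3  3  3  3  3  3  3  3  3
 C  0  1  2  3  4  4  4  4  4  4  4  4
 L  0  1  2  3  4  4  5  5  5  5  5  5
 B  0  1  2  3  4  4  5  6  6  6  6  6
 B  0  1  2  3  4  4  5  6  6  6  7  7
dp[9][11] = 7. One LCS (by backtracking along matches): LFQCLBB.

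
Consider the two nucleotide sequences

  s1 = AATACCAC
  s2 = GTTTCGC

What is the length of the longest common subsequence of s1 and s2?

Let dp[i][j] be the LCS length of the first i bases of s1 and the first j bases of s2. dp[i][j] = dp[i-1][j-1]+1 when the i-th and j-th bases match, else max(dp[i-1][j], dp[i][j-1]).
    ·  G  T  T  T  C  G  C
 ·  0  0  0  0  0  0  0  0
 A  0  0  0  0  0  0  0  0
 A  0  0  0  0  0  0  0  0
 T  0  0  1  1  1  1  1  1
 A  0  0  1  1  1  1  1  1
 C  0  0  1  1  1  2  2  2
 C  0  0  1  1  1  2  2  3
 A  0  0  1  1  1  2  2  3
 C  0  0  1  1  1  2  2  3
dp[8][7] = 3. One LCS (by backtracking along matches): TCC.

3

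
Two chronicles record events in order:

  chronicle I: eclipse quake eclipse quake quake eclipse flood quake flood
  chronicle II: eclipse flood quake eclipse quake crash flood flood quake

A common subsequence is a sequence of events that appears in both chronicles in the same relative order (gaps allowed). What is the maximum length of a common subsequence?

6

Pick eclipse at chronicle I[1]=chronicle II[1], quake at chronicle I[2]=chronicle II[3], eclipse at chronicle I[3]=chronicle II[4], quake at chronicle I[4]=chronicle II[5], flood at chronicle I[7]=chronicle II[8], quake at chronicle I[8]=chronicle II[9]; all 6 events appear in both, in order. dp[9][9] = 6 confirms this is the maximum.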